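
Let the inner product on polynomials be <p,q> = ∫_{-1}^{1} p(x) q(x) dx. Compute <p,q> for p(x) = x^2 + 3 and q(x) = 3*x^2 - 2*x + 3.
<p,q> = 136/5

Expand the product: p(x)·q(x) = 3*x^4 - 2*x^3 + 12*x^2 - 6*x + 9.
∫_{-1}^{1} of each monomial x^k gives [2/(k+1) if k even, 0 if k odd]. Integrating term-by-term (or equivalently evaluating the antiderivative F(x) = 3*x^5/5 - x^4/2 + 4*x^3 - 3*x^2 + 9*x at the endpoints):
  F(1) − F(−1) = 101/10 − (-171/10) = 136/5.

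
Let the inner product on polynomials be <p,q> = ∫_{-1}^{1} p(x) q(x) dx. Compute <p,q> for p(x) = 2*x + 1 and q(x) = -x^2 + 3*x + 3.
<p,q> = 28/3

Expand the product: p(x)·q(x) = -2*x^3 + 5*x^2 + 9*x + 3.
∫_{-1}^{1} of each monomial x^k gives [2/(k+1) if k even, 0 if k odd]. Integrating term-by-term (or equivalently evaluating the antiderivative F(x) = -x^4/2 + 5*x^3/3 + 9*x^2/2 + 3*x at the endpoints):
  F(1) − F(−1) = 26/3 − (-2/3) = 28/3.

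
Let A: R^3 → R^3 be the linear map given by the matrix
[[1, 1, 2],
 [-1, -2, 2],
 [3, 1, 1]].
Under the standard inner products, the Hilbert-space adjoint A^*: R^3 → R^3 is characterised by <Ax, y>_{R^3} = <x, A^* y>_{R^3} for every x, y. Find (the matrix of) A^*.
A^* = A^T =
[[1, -1, 3],
 [1, -2, 1],
 [2, 2, 1]]

For real matrices with standard dot products, the defining identity <Ax, y> = <x, A^* y> gives (Ax)^T y = x^T (A^*) y, i.e. x^T A^T y = x^T (A^*) y. Since this holds for all x, y, we must have A^* = A^T. Therefore
A^* =
[[1, -1, 3],
 [1, -2, 1],
 [2, 2, 1]].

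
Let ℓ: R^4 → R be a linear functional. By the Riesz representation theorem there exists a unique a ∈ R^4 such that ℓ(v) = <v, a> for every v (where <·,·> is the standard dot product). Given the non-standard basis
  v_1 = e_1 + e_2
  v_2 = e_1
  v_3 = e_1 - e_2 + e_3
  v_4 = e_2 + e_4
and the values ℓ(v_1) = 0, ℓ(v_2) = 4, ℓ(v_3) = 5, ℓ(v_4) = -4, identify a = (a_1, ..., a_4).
a = (4, -4, -3, 0)

Write a = (a_1, ..., a_4) in the standard basis. For each basis vector v_i, ℓ(v_i) = <v_i, a> is a linear equation in the a_j's. Collect the n equations into a matrix system V a = ℓ, where row i of V is v_i (expressed in the standard basis). Since V is invertible (lower-triangular with 1s on the diagonal, up to permutation), solve by back-substitution:
  V =
[[1, 1, 0, 0],
 [1, 0, 0, 0],
 [1, -1, 1, 0],
 [0, 1, 0, 1]]
  V a = (0, 4, 5, -4)
Solving gives a = (4, -4, -3, 0).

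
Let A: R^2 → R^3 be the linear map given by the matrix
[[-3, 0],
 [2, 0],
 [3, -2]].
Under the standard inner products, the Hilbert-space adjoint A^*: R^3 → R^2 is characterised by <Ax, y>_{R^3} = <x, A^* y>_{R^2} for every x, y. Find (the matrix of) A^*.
A^* = A^T =
[[-3, 2, 3],
 [0, 0, -2]]

For real matrices with standard dot products, the defining identity <Ax, y> = <x, A^* y> gives (Ax)^T y = x^T (A^*) y, i.e. x^T A^T y = x^T (A^*) y. Since this holds for all x, y, we must have A^* = A^T. Therefore
A^* =
[[-3, 2, 3],
 [0, 0, -2]].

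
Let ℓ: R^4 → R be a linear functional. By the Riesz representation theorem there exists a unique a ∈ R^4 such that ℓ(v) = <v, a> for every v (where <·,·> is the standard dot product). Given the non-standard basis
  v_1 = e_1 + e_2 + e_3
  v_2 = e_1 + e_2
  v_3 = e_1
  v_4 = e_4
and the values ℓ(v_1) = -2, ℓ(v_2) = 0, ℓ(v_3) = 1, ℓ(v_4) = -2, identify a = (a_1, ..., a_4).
a = (1, -1, -2, -2)

Write a = (a_1, ..., a_4) in the standard basis. For each basis vector v_i, ℓ(v_i) = <v_i, a> is a linear equation in the a_j's. Collect the n equations into a matrix system V a = ℓ, where row i of V is v_i (expressed in the standard basis). Since V is invertible (lower-triangular with 1s on the diagonal, up to permutation), solve by back-substitution:
  V =
[[1, 1, 1, 0],
 [1, 1, 0, 0],
 [1, 0, 0, 0],
 [0, 0, 0, 1]]
  V a = (-2, 0, 1, -2)
Solving gives a = (1, -1, -2, -2).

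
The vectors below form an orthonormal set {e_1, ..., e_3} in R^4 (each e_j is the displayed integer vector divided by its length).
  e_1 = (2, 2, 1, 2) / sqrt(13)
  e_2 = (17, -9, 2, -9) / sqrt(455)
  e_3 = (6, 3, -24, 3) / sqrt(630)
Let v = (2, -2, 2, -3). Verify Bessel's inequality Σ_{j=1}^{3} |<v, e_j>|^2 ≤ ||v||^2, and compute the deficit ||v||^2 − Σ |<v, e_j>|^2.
Σ |<v, e_j>|^2 = 41/2; ||v||^2 = 21; deficit = 1/2

Write each e_j = u_j / sqrt(<u_j, u_j>) where u_j is the displayed integer vector. Then <v, e_j> = <v, u_j> / sqrt(<u_j, u_j>), so |<v, e_j>|^2 = <v, u_j>^2 / <u_j, u_j>.
Coefficients: <v, e_1> = -4/sqrt(13), <v, e_2> = 83/sqrt(455), <v, e_3> = -51/sqrt(630).
Square and sum: Σ |<v, e_j>|^2 = 41/2.
Compute ||v||^2 = v·v = 21.
Deficit = 21 − 41/2 = 1/2 ≥ 0, confirming Bessel's inequality. (The deficit equals ||v − Σ <v,e_j> e_j||^2, the squared distance from v to span{e_j}.)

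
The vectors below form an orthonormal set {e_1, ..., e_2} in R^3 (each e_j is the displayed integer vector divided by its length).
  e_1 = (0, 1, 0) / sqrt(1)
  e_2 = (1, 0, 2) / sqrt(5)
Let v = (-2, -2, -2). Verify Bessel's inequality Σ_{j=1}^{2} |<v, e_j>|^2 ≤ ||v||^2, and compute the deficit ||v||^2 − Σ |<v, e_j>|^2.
Σ |<v, e_j>|^2 = 56/5; ||v||^2 = 12; deficit = 4/5

Write each e_j = u_j / sqrt(<u_j, u_j>) where u_j is the displayed integer vector. Then <v, e_j> = <v, u_j> / sqrt(<u_j, u_j>), so |<v, e_j>|^2 = <v, u_j>^2 / <u_j, u_j>.
Coefficients: <v, e_1> = -2/sqrt(1), <v, e_2> = -6/sqrt(5).
Square and sum: Σ |<v, e_j>|^2 = 56/5.
Compute ||v||^2 = v·v = 12.
Deficit = 12 − 56/5 = 4/5 ≥ 0, confirming Bessel's inequality. (The deficit equals ||v − Σ <v,e_j> e_j||^2, the squared distance from v to span{e_j}.)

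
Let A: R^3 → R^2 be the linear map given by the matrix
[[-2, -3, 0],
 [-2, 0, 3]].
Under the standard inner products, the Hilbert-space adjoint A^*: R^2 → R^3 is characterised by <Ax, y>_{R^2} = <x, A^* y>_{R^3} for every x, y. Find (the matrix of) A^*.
A^* = A^T =
[[-2, -2],
 [-3, 0],
 [0, 3]]

For real matrices with standard dot products, the defining identity <Ax, y> = <x, A^* y> gives (Ax)^T y = x^T (A^*) y, i.e. x^T A^T y = x^T (A^*) y. Since this holds for all x, y, we must have A^* = A^T. Therefore
A^* =
[[-2, -2],
 [-3, 0],
 [0, 3]].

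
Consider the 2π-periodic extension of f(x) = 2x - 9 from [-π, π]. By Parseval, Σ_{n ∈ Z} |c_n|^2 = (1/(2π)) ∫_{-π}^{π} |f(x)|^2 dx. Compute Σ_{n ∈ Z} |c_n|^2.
Σ |c_n|^2 = 4π^2/3 + 81

Expand and integrate term by term over [-π, π]:
  ∫ (2x)^2 dx = 4·(2π^3/3); ∫ 2·2·(-9)·x dx = 0 (odd integrand); ∫ (-9)^2 dx = 81·2π.
So (1/(2π)) ∫_{-π}^{π} (2x - 9)^2 dx = 4π^2/3 + 81 = 4π^2/3 + 81.
Parseval ⇒ Σ |c_n|^2 = 4π^2/3 + 81.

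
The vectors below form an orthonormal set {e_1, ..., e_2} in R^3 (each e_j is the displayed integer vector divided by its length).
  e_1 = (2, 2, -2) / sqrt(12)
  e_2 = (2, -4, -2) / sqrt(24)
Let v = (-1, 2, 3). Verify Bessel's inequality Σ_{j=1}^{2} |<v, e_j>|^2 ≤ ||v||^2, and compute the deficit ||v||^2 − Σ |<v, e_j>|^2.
Σ |<v, e_j>|^2 = 12; ||v||^2 = 14; deficit = 2

Write each e_j = u_j / sqrt(<u_j, u_j>) where u_j is the displayed integer vector. Then <v, e_j> = <v, u_j> / sqrt(<u_j, u_j>), so |<v, e_j>|^2 = <v, u_j>^2 / <u_j, u_j>.
Coefficients: <v, e_1> = -4/sqrt(12), <v, e_2> = -16/sqrt(24).
Square and sum: Σ |<v, e_j>|^2 = 12.
Compute ||v||^2 = v·v = 14.
Deficit = 14 − 12 = 2 ≥ 0, confirming Bessel's inequality. (The deficit equals ||v − Σ <v,e_j> e_j||^2, the squared distance from v to span{e_j}.)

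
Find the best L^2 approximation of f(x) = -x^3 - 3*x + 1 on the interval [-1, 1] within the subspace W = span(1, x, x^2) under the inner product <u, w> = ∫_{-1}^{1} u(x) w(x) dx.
g(x) = 1 - 18*x/5

The best approximation g ∈ W is the orthogonal projection of f onto W. Writing g = a_0 + a_1 x + a_2 x^2, the coefficients solve the normal equations G · a = b where
  G_{ij} = <φ_i, φ_j> and b_i = <f, φ_i>, with φ_0 = 1, φ_1 = x, φ_2 = x^2.
G =
  [2, 0, 2/3]
  [0, 2/3, 0]
  [2/3, 0, 2/5],
b = (2, -12/5, 2/3).
Solving gives a_0 = 1, a_1 = -18/5, a_2 = 0, so
  g(x) = 1 - 18*x/5.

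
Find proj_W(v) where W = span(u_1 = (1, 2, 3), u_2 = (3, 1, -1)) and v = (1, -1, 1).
proj_W(v) = (1/3, 1/3, 1/3)

Set up U = [u_1 | ... | u_2] ∈ R^(3×2). The projector onto W = col(U) is P = U (U^T U)^(-1) U^T.
Compute U^T U =
  [14, 2]
  [2, 11],
and U^T v = (2, 1).
Solve U^T U · c = U^T v for the coefficients: c = (2/15, 1/15). The projection is proj_W(v) = U c.
Check: (v - proj_W(v)) · u_1 = 0  (should be 0).
Check: (v - proj_W(v)) · u_2 = 0  (should be 0).
Result: proj_W(v) = (1/3, 1/3, 1/3).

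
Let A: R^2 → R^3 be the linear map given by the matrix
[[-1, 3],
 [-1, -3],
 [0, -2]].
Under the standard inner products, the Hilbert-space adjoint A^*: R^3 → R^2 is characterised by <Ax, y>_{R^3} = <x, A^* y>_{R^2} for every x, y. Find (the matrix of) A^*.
A^* = A^T =
[[-1, -1, 0],
 [3, -3, -2]]

For real matrices with standard dot products, the defining identity <Ax, y> = <x, A^* y> gives (Ax)^T y = x^T (A^*) y, i.e. x^T A^T y = x^T (A^*) y. Since this holds for all x, y, we must have A^* = A^T. Therefore
A^* =
[[-1, -1, 0],
 [3, -3, -2]].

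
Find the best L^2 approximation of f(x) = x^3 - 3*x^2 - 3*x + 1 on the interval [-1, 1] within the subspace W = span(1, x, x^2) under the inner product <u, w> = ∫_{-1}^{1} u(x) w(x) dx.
g(x) = -3*x^2 - 12*x/5 + 1

The best approximation g ∈ W is the orthogonal projection of f onto W. Writing g = a_0 + a_1 x + a_2 x^2, the coefficients solve the normal equations G · a = b where
  G_{ij} = <φ_i, φ_j> and b_i = <f, φ_i>, with φ_0 = 1, φ_1 = x, φ_2 = x^2.
G =
  [2, 0, 2/3]
  [0, 2/3, 0]
  [2/3, 0, 2/5],
b = (0, -8/5, -8/15).
Solving gives a_0 = 1, a_1 = -12/5, a_2 = -3, so
  g(x) = -3*x^2 - 12*x/5 + 1.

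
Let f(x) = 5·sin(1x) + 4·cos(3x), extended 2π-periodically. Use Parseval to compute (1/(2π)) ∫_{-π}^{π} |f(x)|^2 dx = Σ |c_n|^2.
Σ |c_n|^2 = 41/2

Expand |f|^2 and use orthogonality of {sin(nx), cos(mx)} on [-π, π]:
  ∫_{-π}^{π} sin(nx)^2 dx = π, ∫ cos(mx)^2 dx = π, and cross terms integrate to 0.
So ∫_{-π}^{π} f(x)^2 dx = 5^2 · π + 4^2 · π = (25 + 16)π.
Divide by 2π: (25 + 16)/2 = 41/2.
By Parseval, this equals Σ |c_n|^2.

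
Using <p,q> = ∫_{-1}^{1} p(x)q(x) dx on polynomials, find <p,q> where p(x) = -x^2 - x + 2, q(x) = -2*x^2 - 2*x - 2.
<p,q> = -36/5

Expand the product: p(x)·q(x) = 2*x^4 + 4*x^3 - 2*x - 4.
∫_{-1}^{1} of each monomial x^k gives [2/(k+1) if k even, 0 if k odd]. Integrating term-by-term (or equivalently evaluating the antiderivative F(x) = 2*x^5/5 + x^4 - x^2 - 4*x at the endpoints):
  F(1) − F(−1) = -18/5 − (18/5) = -36/5.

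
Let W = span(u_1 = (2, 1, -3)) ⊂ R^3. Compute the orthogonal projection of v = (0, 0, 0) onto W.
proj_W(v) = (0, 0, 0)

Set up U = [u_1 | ... | u_1] ∈ R^(3×1). The projector onto W = col(U) is P = U (U^T U)^(-1) U^T.
Compute U^T U =
  [14],
and U^T v = (0).
Solve U^T U · c = U^T v for the coefficients: c = (0). The projection is proj_W(v) = U c.
Check: (v - proj_W(v)) · u_1 = 0  (should be 0).
Result: proj_W(v) = (0, 0, 0).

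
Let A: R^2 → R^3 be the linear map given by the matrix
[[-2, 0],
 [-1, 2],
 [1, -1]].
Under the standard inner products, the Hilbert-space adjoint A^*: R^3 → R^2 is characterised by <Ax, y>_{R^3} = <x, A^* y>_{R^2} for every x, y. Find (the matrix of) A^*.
A^* = A^T =
[[-2, -1, 1],
 [0, 2, -1]]

For real matrices with standard dot products, the defining identity <Ax, y> = <x, A^* y> gives (Ax)^T y = x^T (A^*) y, i.e. x^T A^T y = x^T (A^*) y. Since this holds for all x, y, we must have A^* = A^T. Therefore
A^* =
[[-2, -1, 1],
 [0, 2, -1]].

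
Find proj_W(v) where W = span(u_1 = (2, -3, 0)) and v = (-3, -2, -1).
proj_W(v) = (0, 0, 0)

Set up U = [u_1 | ... | u_1] ∈ R^(3×1). The projector onto W = col(U) is P = U (U^T U)^(-1) U^T.
Compute U^T U =
  [13],
and U^T v = (0).
Solve U^T U · c = U^T v for the coefficients: c = (0). The projection is proj_W(v) = U c.
Check: (v - proj_W(v)) · u_1 = 0  (should be 0).
Result: proj_W(v) = (0, 0, 0).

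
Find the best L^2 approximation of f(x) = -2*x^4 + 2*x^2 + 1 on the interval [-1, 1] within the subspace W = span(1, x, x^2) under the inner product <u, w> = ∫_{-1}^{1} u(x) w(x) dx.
g(x) = 2*x^2/7 + 41/35

The best approximation g ∈ W is the orthogonal projection of f onto W. Writing g = a_0 + a_1 x + a_2 x^2, the coefficients solve the normal equations G · a = b where
  G_{ij} = <φ_i, φ_j> and b_i = <f, φ_i>, with φ_0 = 1, φ_1 = x, φ_2 = x^2.
G =
  [2, 0, 2/3]
  [0, 2/3, 0]
  [2/3, 0, 2/5],
b = (38/15, 0, 94/105).
Solving gives a_0 = 41/35, a_1 = 0, a_2 = 2/7, so
  g(x) = 2*x^2/7 + 41/35.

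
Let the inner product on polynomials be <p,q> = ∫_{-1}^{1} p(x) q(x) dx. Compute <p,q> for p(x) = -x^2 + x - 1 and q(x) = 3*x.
<p,q> = 2

Expand the product: p(x)·q(x) = -3*x^3 + 3*x^2 - 3*x.
∫_{-1}^{1} of each monomial x^k gives [2/(k+1) if k even, 0 if k odd]. Integrating term-by-term (or equivalently evaluating the antiderivative F(x) = -3*x^4/4 + x^3 - 3*x^2/2 at the endpoints):
  F(1) − F(−1) = -5/4 − (-13/4) = 2.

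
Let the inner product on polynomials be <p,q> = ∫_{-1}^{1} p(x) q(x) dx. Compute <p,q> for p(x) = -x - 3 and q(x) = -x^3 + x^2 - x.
<p,q> = -14/15

Expand the product: p(x)·q(x) = x^4 + 2*x^3 - 2*x^2 + 3*x.
∫_{-1}^{1} of each monomial x^k gives [2/(k+1) if k even, 0 if k odd]. Integrating term-by-term (or equivalently evaluating the antiderivative F(x) = x^5/5 + x^4/2 - 2*x^3/3 + 3*x^2/2 at the endpoints):
  F(1) − F(−1) = 23/15 − (37/15) = -14/15.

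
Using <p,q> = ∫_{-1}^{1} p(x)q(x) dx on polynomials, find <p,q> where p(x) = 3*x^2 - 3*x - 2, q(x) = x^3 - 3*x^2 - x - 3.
<p,q> = 36/5

Expand the product: p(x)·q(x) = 3*x^5 - 12*x^4 + 4*x^3 + 11*x + 6.
∫_{-1}^{1} of each monomial x^k gives [2/(k+1) if k even, 0 if k odd]. Integrating term-by-term (or equivalently evaluating the antiderivative F(x) = x^6/2 - 12*x^5/5 + x^4 + 11*x^2/2 + 6*x at the endpoints):
  F(1) − F(−1) = 53/5 − (17/5) = 36/5.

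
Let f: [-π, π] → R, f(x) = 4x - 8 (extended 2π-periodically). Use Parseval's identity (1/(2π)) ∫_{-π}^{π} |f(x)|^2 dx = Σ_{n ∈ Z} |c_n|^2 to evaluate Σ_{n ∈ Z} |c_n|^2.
Σ |c_n|^2 = 16π^2/3 + 64

Expand and integrate term by term over [-π, π]:
  ∫ (4x)^2 dx = 16·(2π^3/3); ∫ 2·4·(-8)·x dx = 0 (odd integrand); ∫ (-8)^2 dx = 64·2π.
So (1/(2π)) ∫_{-π}^{π} (4x - 8)^2 dx = 16π^2/3 + 64 = 16π^2/3 + 64.
Parseval ⇒ Σ |c_n|^2 = 16π^2/3 + 64.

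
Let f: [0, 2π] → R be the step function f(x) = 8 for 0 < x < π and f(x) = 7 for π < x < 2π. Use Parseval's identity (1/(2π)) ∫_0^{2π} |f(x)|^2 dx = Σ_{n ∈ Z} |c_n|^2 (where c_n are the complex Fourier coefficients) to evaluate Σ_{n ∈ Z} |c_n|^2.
Σ |c_n|^2 = 113/2

Parseval equates the L^2 energy of f (normalised by 1/(2π)) with the ℓ^2 sum of its Fourier coefficients: (1/(2π)) ∫_0^{2π} |f|^2 = Σ |c_n|^2.
Compute the left side: (1/(2π)) [∫_0^π 8^2 dx + ∫_π^{2π} 7^2 dx] = (1/(2π)) · (64π + 49π) = (64 + 49)/2 = 113/2.
So Σ_{n ∈ Z} |c_n|^2 = 113/2.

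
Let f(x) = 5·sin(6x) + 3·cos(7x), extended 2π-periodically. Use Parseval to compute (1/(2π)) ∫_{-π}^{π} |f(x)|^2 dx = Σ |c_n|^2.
Σ |c_n|^2 = 17

Expand |f|^2 and use orthogonality of {sin(nx), cos(mx)} on [-π, π]:
  ∫_{-π}^{π} sin(nx)^2 dx = π, ∫ cos(mx)^2 dx = π, and cross terms integrate to 0.
So ∫_{-π}^{π} f(x)^2 dx = 5^2 · π + 3^2 · π = (25 + 9)π.
Divide by 2π: (25 + 9)/2 = 17.
By Parseval, this equals Σ |c_n|^2.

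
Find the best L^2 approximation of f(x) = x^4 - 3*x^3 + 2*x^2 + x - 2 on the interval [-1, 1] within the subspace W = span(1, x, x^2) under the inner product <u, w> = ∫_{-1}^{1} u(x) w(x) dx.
g(x) = 20*x^2/7 - 4*x/5 - 73/35

The best approximation g ∈ W is the orthogonal projection of f onto W. Writing g = a_0 + a_1 x + a_2 x^2, the coefficients solve the normal equations G · a = b where
  G_{ij} = <φ_i, φ_j> and b_i = <f, φ_i>, with φ_0 = 1, φ_1 = x, φ_2 = x^2.
G =
  [2, 0, 2/3]
  [0, 2/3, 0]
  [2/3, 0, 2/5],
b = (-34/15, -8/15, -26/105).
Solving gives a_0 = -73/35, a_1 = -4/5, a_2 = 20/7, so
  g(x) = 20*x^2/7 - 4*x/5 - 73/35.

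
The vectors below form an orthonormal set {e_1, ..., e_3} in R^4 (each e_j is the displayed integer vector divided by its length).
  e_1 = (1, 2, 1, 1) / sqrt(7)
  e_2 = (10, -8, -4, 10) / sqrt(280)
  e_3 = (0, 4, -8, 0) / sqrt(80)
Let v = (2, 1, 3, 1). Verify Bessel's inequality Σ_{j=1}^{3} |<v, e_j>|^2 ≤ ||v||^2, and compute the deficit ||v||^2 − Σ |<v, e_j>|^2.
Σ |<v, e_j>|^2 = 29/2; ||v||^2 = 15; deficit = 1/2

Write each e_j = u_j / sqrt(<u_j, u_j>) where u_j is the displayed integer vector. Then <v, e_j> = <v, u_j> / sqrt(<u_j, u_j>), so |<v, e_j>|^2 = <v, u_j>^2 / <u_j, u_j>.
Coefficients: <v, e_1> = 8/sqrt(7), <v, e_2> = 10/sqrt(280), <v, e_3> = -20/sqrt(80).
Square and sum: Σ |<v, e_j>|^2 = 29/2.
Compute ||v||^2 = v·v = 15.
Deficit = 15 − 29/2 = 1/2 ≥ 0, confirming Bessel's inequality. (The deficit equals ||v − Σ <v,e_j> e_j||^2, the squared distance from v to span{e_j}.)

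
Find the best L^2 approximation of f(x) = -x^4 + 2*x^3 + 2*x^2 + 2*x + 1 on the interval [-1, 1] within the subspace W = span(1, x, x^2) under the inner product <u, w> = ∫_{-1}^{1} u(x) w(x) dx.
g(x) = 8*x^2/7 + 16*x/5 + 38/35

The best approximation g ∈ W is the orthogonal projection of f onto W. Writing g = a_0 + a_1 x + a_2 x^2, the coefficients solve the normal equations G · a = b where
  G_{ij} = <φ_i, φ_j> and b_i = <f, φ_i>, with φ_0 = 1, φ_1 = x, φ_2 = x^2.
G =
  [2, 0, 2/3]
  [0, 2/3, 0]
  [2/3, 0, 2/5],
b = (44/15, 32/15, 124/105).
Solving gives a_0 = 38/35, a_1 = 16/5, a_2 = 8/7, so
  g(x) = 8*x^2/7 + 16*x/5 + 38/35.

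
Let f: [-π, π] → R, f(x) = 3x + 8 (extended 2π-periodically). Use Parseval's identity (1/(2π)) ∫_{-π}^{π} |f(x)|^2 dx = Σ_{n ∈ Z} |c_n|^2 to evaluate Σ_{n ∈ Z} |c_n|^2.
Σ |c_n|^2 = 3π^2 + 64

Expand and integrate term by term over [-π, π]:
  ∫ (3x)^2 dx = 9·(2π^3/3); ∫ 2·3·(8)·x dx = 0 (odd integrand); ∫ 8^2 dx = 64·2π.
So (1/(2π)) ∫_{-π}^{π} (3x + 8)^2 dx = 9π^2/3 + 64 = 3π^2 + 64.
Parseval ⇒ Σ |c_n|^2 = 3π^2 + 64.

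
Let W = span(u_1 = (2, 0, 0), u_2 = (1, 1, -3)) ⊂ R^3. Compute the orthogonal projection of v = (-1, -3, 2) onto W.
proj_W(v) = (-1, -9/10, 27/10)

Set up U = [u_1 | ... | u_2] ∈ R^(3×2). The projector onto W = col(U) is P = U (U^T U)^(-1) U^T.
Compute U^T U =
  [4, 2]
  [2, 11],
and U^T v = (-2, -10).
Solve U^T U · c = U^T v for the coefficients: c = (-1/20, -9/10). The projection is proj_W(v) = U c.
Check: (v - proj_W(v)) · u_1 = 0  (should be 0).
Check: (v - proj_W(v)) · u_2 = 0  (should be 0).
Result: proj_W(v) = (-1, -9/10, 27/10).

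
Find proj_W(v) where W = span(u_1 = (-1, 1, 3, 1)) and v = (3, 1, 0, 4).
proj_W(v) = (-1/6, 1/6, 1/2, 1/6)

Set up U = [u_1 | ... | u_1] ∈ R^(4×1). The projector onto W = col(U) is P = U (U^T U)^(-1) U^T.
Compute U^T U =
  [12],
and U^T v = (2).
Solve U^T U · c = U^T v for the coefficients: c = (1/6). The projection is proj_W(v) = U c.
Check: (v - proj_W(v)) · u_1 = 0  (should be 0).
Result: proj_W(v) = (-1/6, 1/6, 1/2, 1/6).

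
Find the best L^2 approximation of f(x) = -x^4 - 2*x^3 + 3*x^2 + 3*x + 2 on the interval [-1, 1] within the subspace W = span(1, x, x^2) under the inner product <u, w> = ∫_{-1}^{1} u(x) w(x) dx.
g(x) = 15*x^2/7 + 9*x/5 + 73/35

The best approximation g ∈ W is the orthogonal projection of f onto W. Writing g = a_0 + a_1 x + a_2 x^2, the coefficients solve the normal equations G · a = b where
  G_{ij} = <φ_i, φ_j> and b_i = <f, φ_i>, with φ_0 = 1, φ_1 = x, φ_2 = x^2.
G =
  [2, 0, 2/3]
  [0, 2/3, 0]
  [2/3, 0, 2/5],
b = (28/5, 6/5, 236/105).
Solving gives a_0 = 73/35, a_1 = 9/5, a_2 = 15/7, so
  g(x) = 15*x^2/7 + 9*x/5 + 73/35.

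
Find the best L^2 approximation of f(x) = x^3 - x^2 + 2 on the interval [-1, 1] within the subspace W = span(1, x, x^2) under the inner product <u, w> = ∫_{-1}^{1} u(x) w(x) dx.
g(x) = -x^2 + 3*x/5 + 2

The best approximation g ∈ W is the orthogonal projection of f onto W. Writing g = a_0 + a_1 x + a_2 x^2, the coefficients solve the normal equations G · a = b where
  G_{ij} = <φ_i, φ_j> and b_i = <f, φ_i>, with φ_0 = 1, φ_1 = x, φ_2 = x^2.
G =
  [2, 0, 2/3]
  [0, 2/3, 0]
  [2/3, 0, 2/5],
b = (10/3, 2/5, 14/15).
Solving gives a_0 = 2, a_1 = 3/5, a_2 = -1, so
  g(x) = -x^2 + 3*x/5 + 2.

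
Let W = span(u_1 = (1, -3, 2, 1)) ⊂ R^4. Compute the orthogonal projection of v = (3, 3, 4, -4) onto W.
proj_W(v) = (-2/15, 2/5, -4/15, -2/15)

Set up U = [u_1 | ... | u_1] ∈ R^(4×1). The projector onto W = col(U) is P = U (U^T U)^(-1) U^T.
Compute U^T U =
  [15],
and U^T v = (-2).
Solve U^T U · c = U^T v for the coefficients: c = (-2/15). The projection is proj_W(v) = U c.
Check: (v - proj_W(v)) · u_1 = 0  (should be 0).
Result: proj_W(v) = (-2/15, 2/5, -4/15, -2/15).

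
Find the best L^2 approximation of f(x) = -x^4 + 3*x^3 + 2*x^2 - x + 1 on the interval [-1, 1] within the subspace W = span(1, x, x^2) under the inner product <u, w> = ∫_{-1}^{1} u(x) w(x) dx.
g(x) = 8*x^2/7 + 4*x/5 + 38/35

The best approximation g ∈ W is the orthogonal projection of f onto W. Writing g = a_0 + a_1 x + a_2 x^2, the coefficients solve the normal equations G · a = b where
  G_{ij} = <φ_i, φ_j> and b_i = <f, φ_i>, with φ_0 = 1, φ_1 = x, φ_2 = x^2.
G =
  [2, 0, 2/3]
  [0, 2/3, 0]
  [2/3, 0, 2/5],
b = (44/15, 8/15, 124/105).
Solving gives a_0 = 38/35, a_1 = 4/5, a_2 = 8/7, so
  g(x) = 8*x^2/7 + 4*x/5 + 38/35.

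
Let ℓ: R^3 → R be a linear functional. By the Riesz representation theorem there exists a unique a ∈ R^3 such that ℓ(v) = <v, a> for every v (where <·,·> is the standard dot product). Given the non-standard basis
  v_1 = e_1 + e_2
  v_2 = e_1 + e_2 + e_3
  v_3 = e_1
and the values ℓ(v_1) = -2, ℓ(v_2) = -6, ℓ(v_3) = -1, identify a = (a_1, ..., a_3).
a = (-1, -1, -4)

Write a = (a_1, ..., a_3) in the standard basis. For each basis vector v_i, ℓ(v_i) = <v_i, a> is a linear equation in the a_j's. Collect the n equations into a matrix system V a = ℓ, where row i of V is v_i (expressed in the standard basis). Since V is invertible (lower-triangular with 1s on the diagonal, up to permutation), solve by back-substitution:
  V =
[[1, 1, 0],
 [1, 1, 1],
 [1, 0, 0]]
  V a = (-2, -6, -1)
Solving gives a = (-1, -1, -4).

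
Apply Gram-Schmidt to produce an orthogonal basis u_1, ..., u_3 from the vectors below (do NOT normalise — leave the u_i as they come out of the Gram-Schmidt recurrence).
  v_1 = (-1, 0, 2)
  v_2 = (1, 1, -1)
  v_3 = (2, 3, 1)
Orthogonal basis:
  u_1 = (-1, 0, 2)
  u_2 = (2/5, 1, 1/5)
  u_3 = (2/3, -1/3, 1/3)

Apply the Gram-Schmidt recurrence
  u_1 = v_1
  u_i = v_i − Σ_{j<i} ((v_i · u_j) / (u_j · u_j)) · u_j.

Step by step this gives:
  u_1 = (-1, 0, 2)
  u_2 = (2/5, 1, 1/5)
  u_3 = (2/3, -1/3, 1/3)

Orthogonality check:
  u_2 · u_1 = 0 (should be 0)
  u_3 · u_1 = 0 (should be 0)
  u_3 · u_2 = 0 (should be 0)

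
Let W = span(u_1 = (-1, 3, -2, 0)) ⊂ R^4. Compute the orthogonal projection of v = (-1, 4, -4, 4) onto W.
proj_W(v) = (-3/2, 9/2, -3, 0)

Set up U = [u_1 | ... | u_1] ∈ R^(4×1). The projector onto W = col(U) is P = U (U^T U)^(-1) U^T.
Compute U^T U =
  [14],
and U^T v = (21).
Solve U^T U · c = U^T v for the coefficients: c = (3/2). The projection is proj_W(v) = U c.
Check: (v - proj_W(v)) · u_1 = 0  (should be 0).
Result: proj_W(v) = (-3/2, 9/2, -3, 0).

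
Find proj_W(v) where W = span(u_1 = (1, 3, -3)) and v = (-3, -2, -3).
proj_W(v) = (0, 0, 0)

Set up U = [u_1 | ... | u_1] ∈ R^(3×1). The projector onto W = col(U) is P = U (U^T U)^(-1) U^T.
Compute U^T U =
  [19],
and U^T v = (0).
Solve U^T U · c = U^T v for the coefficients: c = (0). The projection is proj_W(v) = U c.
Check: (v - proj_W(v)) · u_1 = 0  (should be 0).
Result: proj_W(v) = (0, 0, 0).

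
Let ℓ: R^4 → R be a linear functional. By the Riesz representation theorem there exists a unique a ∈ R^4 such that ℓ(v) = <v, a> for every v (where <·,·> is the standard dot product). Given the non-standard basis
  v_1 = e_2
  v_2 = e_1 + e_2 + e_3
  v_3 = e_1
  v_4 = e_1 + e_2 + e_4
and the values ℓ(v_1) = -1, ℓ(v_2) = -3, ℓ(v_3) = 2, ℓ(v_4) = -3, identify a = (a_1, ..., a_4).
a = (2, -1, -4, -4)

Write a = (a_1, ..., a_4) in the standard basis. For each basis vector v_i, ℓ(v_i) = <v_i, a> is a linear equation in the a_j's. Collect the n equations into a matrix system V a = ℓ, where row i of V is v_i (expressed in the standard basis). Since V is invertible (lower-triangular with 1s on the diagonal, up to permutation), solve by back-substitution:
  V =
[[0, 1, 0, 0],
 [1, 1, 1, 0],
 [1, 0, 0, 0],
 [1, 1, 0, 1]]
  V a = (-1, -3, 2, -3)
Solving gives a = (2, -1, -4, -4).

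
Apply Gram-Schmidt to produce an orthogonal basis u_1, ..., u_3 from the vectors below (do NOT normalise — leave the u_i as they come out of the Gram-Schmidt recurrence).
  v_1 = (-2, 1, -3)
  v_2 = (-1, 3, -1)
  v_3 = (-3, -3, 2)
Orthogonal basis:
  u_1 = (-2, 1, -3)
  u_2 = (1/7, 17/7, 5/7)
  u_3 = (-148/45, -37/90, 37/18)

Apply the Gram-Schmidt recurrence
  u_1 = v_1
  u_i = v_i − Σ_{j<i} ((v_i · u_j) / (u_j · u_j)) · u_j.

Step by step this gives:
  u_1 = (-2, 1, -3)
  u_2 = (1/7, 17/7, 5/7)
  u_3 = (-148/45, -37/90, 37/18)

Orthogonality check:
  u_2 · u_1 = 0 (should be 0)
  u_3 · u_1 = 0 (should be 0)
  u_3 · u_2 = 0 (should be 0)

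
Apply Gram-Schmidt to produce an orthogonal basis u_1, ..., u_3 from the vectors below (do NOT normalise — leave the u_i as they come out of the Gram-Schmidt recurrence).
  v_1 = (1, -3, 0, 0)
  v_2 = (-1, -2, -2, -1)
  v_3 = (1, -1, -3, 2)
Orthogonal basis:
  u_1 = (1, -3, 0, 0)
  u_2 = (-3/2, -1/2, -2, -1)
  u_3 = (6/5, 2/5, -11/5, 12/5)

Apply the Gram-Schmidt recurrence
  u_1 = v_1
  u_i = v_i − Σ_{j<i} ((v_i · u_j) / (u_j · u_j)) · u_j.

Step by step this gives:
  u_1 = (1, -3, 0, 0)
  u_2 = (-3/2, -1/2, -2, -1)
  u_3 = (6/5, 2/5, -11/5, 12/5)

Orthogonality check:
  u_2 · u_1 = 0 (should be 0)
  u_3 · u_1 = 0 (should be 0)
  u_3 · u_2 = 0 (should be 0)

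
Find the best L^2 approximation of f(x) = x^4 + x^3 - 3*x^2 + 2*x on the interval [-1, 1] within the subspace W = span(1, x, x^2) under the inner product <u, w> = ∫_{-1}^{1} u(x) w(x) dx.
g(x) = -15*x^2/7 + 13*x/5 - 3/35

The best approximation g ∈ W is the orthogonal projection of f onto W. Writing g = a_0 + a_1 x + a_2 x^2, the coefficients solve the normal equations G · a = b where
  G_{ij} = <φ_i, φ_j> and b_i = <f, φ_i>, with φ_0 = 1, φ_1 = x, φ_2 = x^2.
G =
  [2, 0, 2/3]
  [0, 2/3, 0]
  [2/3, 0, 2/5],
b = (-8/5, 26/15, -32/35).
Solving gives a_0 = -3/35, a_1 = 13/5, a_2 = -15/7, so
  g(x) = -15*x^2/7 + 13*x/5 - 3/35.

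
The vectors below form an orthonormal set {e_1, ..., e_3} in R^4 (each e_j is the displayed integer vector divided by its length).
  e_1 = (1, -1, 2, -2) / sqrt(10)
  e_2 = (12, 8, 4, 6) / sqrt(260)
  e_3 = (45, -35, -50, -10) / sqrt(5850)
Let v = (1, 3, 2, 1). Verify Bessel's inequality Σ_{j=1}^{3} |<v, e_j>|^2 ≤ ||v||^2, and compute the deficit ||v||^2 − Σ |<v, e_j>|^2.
Σ |<v, e_j>|^2 = 131/9; ||v||^2 = 15; deficit = 4/9

Write each e_j = u_j / sqrt(<u_j, u_j>) where u_j is the displayed integer vector. Then <v, e_j> = <v, u_j> / sqrt(<u_j, u_j>), so |<v, e_j>|^2 = <v, u_j>^2 / <u_j, u_j>.
Coefficients: <v, e_1> = 0/sqrt(10), <v, e_2> = 50/sqrt(260), <v, e_3> = -170/sqrt(5850).
Square and sum: Σ |<v, e_j>|^2 = 131/9.
Compute ||v||^2 = v·v = 15.
Deficit = 15 − 131/9 = 4/9 ≥ 0, confirming Bessel's inequality. (The deficit equals ||v − Σ <v,e_j> e_j||^2, the squared distance from v to span{e_j}.)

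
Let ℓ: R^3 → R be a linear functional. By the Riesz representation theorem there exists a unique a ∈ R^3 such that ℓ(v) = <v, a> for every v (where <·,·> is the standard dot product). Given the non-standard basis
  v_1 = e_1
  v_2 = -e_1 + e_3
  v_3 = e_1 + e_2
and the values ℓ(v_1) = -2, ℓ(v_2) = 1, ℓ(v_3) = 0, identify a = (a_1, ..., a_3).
a = (-2, 2, -1)

Write a = (a_1, ..., a_3) in the standard basis. For each basis vector v_i, ℓ(v_i) = <v_i, a> is a linear equation in the a_j's. Collect the n equations into a matrix system V a = ℓ, where row i of V is v_i (expressed in the standard basis). Since V is invertible (lower-triangular with 1s on the diagonal, up to permutation), solve by back-substitution:
  V =
[[1, 0, 0],
 [-1, 0, 1],
 [1, 1, 0]]
  V a = (-2, 1, 0)
Solving gives a = (-2, 2, -1).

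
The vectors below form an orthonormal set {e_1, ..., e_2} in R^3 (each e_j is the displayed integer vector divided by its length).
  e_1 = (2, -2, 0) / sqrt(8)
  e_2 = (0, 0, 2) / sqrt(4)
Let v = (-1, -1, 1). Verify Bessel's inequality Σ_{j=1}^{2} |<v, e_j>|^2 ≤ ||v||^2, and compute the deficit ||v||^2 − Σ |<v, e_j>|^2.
Σ |<v, e_j>|^2 = 1; ||v||^2 = 3; deficit = 2

Write each e_j = u_j / sqrt(<u_j, u_j>) where u_j is the displayed integer vector. Then <v, e_j> = <v, u_j> / sqrt(<u_j, u_j>), so |<v, e_j>|^2 = <v, u_j>^2 / <u_j, u_j>.
Coefficients: <v, e_1> = 0/sqrt(8), <v, e_2> = 2/sqrt(4).
Square and sum: Σ |<v, e_j>|^2 = 1.
Compute ||v||^2 = v·v = 3.
Deficit = 3 − 1 = 2 ≥ 0, confirming Bessel's inequality. (The deficit equals ||v − Σ <v,e_j> e_j||^2, the squared distance from v to span{e_j}.)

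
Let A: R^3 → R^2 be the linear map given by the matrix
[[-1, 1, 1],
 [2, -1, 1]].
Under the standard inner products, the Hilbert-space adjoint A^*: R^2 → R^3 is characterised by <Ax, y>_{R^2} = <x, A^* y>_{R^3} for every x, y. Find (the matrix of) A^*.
A^* = A^T =
[[-1, 2],
 [1, -1],
 [1, 1]]

For real matrices with standard dot products, the defining identity <Ax, y> = <x, A^* y> gives (Ax)^T y = x^T (A^*) y, i.e. x^T A^T y = x^T (A^*) y. Since this holds for all x, y, we must have A^* = A^T. Therefore
A^* =
[[-1, 2],
 [1, -1],
 [1, 1]].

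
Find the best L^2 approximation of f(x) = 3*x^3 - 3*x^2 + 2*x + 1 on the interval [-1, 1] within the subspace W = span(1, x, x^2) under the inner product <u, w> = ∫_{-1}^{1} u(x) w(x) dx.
g(x) = -3*x^2 + 19*x/5 + 1

The best approximation g ∈ W is the orthogonal projection of f onto W. Writing g = a_0 + a_1 x + a_2 x^2, the coefficients solve the normal equations G · a = b where
  G_{ij} = <φ_i, φ_j> and b_i = <f, φ_i>, with φ_0 = 1, φ_1 = x, φ_2 = x^2.
G =
  [2, 0, 2/3]
  [0, 2/3, 0]
  [2/3, 0, 2/5],
b = (0, 38/15, -8/15).
Solving gives a_0 = 1, a_1 = 19/5, a_2 = -3, so
  g(x) = -3*x^2 + 19*x/5 + 1.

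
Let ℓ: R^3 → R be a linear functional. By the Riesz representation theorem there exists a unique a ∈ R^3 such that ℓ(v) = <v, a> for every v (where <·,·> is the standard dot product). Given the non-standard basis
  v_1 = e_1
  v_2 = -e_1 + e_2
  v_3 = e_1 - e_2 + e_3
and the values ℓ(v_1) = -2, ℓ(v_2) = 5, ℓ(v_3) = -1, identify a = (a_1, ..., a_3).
a = (-2, 3, 4)

Write a = (a_1, ..., a_3) in the standard basis. For each basis vector v_i, ℓ(v_i) = <v_i, a> is a linear equation in the a_j's. Collect the n equations into a matrix system V a = ℓ, where row i of V is v_i (expressed in the standard basis). Since V is invertible (lower-triangular with 1s on the diagonal, up to permutation), solve by back-substitution:
  V =
[[1, 0, 0],
 [-1, 1, 0],
 [1, -1, 1]]
  V a = (-2, 5, -1)
Solving gives a = (-2, 3, 4).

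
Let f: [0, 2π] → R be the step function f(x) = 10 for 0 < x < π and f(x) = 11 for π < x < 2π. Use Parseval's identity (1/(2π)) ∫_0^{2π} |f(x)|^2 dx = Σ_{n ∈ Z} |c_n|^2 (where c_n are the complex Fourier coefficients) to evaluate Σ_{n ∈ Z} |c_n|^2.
Σ |c_n|^2 = 221/2

Parseval equates the L^2 energy of f (normalised by 1/(2π)) with the ℓ^2 sum of its Fourier coefficients: (1/(2π)) ∫_0^{2π} |f|^2 = Σ |c_n|^2.
Compute the left side: (1/(2π)) [∫_0^π 10^2 dx + ∫_π^{2π} 11^2 dx] = (1/(2π)) · (100π + 121π) = (100 + 121)/2 = 221/2.
So Σ_{n ∈ Z} |c_n|^2 = 221/2.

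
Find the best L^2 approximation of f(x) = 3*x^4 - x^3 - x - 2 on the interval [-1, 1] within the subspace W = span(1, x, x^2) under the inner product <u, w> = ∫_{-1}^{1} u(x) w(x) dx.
g(x) = 18*x^2/7 - 8*x/5 - 79/35

The best approximation g ∈ W is the orthogonal projection of f onto W. Writing g = a_0 + a_1 x + a_2 x^2, the coefficients solve the normal equations G · a = b where
  G_{ij} = <φ_i, φ_j> and b_i = <f, φ_i>, with φ_0 = 1, φ_1 = x, φ_2 = x^2.
G =
  [2, 0, 2/3]
  [0, 2/3, 0]
  [2/3, 0, 2/5],
b = (-14/5, -16/15, -10/21).
Solving gives a_0 = -79/35, a_1 = -8/5, a_2 = 18/7, so
  g(x) = 18*x^2/7 - 8*x/5 - 79/35.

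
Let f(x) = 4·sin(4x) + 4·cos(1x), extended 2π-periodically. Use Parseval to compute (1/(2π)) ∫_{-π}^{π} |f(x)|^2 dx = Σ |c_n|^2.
Σ |c_n|^2 = 16

Expand |f|^2 and use orthogonality of {sin(nx), cos(mx)} on [-π, π]:
  ∫_{-π}^{π} sin(nx)^2 dx = π, ∫ cos(mx)^2 dx = π, and cross terms integrate to 0.
So ∫_{-π}^{π} f(x)^2 dx = 4^2 · π + 4^2 · π = (16 + 16)π.
Divide by 2π: (16 + 16)/2 = 16.
By Parseval, this equals Σ |c_n|^2.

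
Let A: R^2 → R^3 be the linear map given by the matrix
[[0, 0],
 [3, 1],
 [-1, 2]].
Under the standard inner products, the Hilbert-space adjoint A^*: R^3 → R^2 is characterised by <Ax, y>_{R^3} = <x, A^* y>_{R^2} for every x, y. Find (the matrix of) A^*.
A^* = A^T =
[[0, 3, -1],
 [0, 1, 2]]

For real matrices with standard dot products, the defining identity <Ax, y> = <x, A^* y> gives (Ax)^T y = x^T (A^*) y, i.e. x^T A^T y = x^T (A^*) y. Since this holds for all x, y, we must have A^* = A^T. Therefore
A^* =
[[0, 3, -1],
 [0, 1, 2]].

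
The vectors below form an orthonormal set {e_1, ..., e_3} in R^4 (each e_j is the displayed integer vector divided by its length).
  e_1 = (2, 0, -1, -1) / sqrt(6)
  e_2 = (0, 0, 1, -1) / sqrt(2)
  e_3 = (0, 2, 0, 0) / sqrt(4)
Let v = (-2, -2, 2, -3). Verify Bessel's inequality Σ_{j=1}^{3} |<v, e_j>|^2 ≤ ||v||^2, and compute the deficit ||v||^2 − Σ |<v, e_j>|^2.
Σ |<v, e_j>|^2 = 18; ||v||^2 = 21; deficit = 3

Write each e_j = u_j / sqrt(<u_j, u_j>) where u_j is the displayed integer vector. Then <v, e_j> = <v, u_j> / sqrt(<u_j, u_j>), so |<v, e_j>|^2 = <v, u_j>^2 / <u_j, u_j>.
Coefficients: <v, e_1> = -3/sqrt(6), <v, e_2> = 5/sqrt(2), <v, e_3> = -4/sqrt(4).
Square and sum: Σ |<v, e_j>|^2 = 18.
Compute ||v||^2 = v·v = 21.
Deficit = 21 − 18 = 3 ≥ 0, confirming Bessel's inequality. (The deficit equals ||v − Σ <v,e_j> e_j||^2, the squared distance from v to span{e_j}.)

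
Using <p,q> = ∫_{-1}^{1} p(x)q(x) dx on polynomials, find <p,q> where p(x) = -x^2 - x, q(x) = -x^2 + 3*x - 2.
<p,q> = -4/15

Expand the product: p(x)·q(x) = x^4 - 2*x^3 - x^2 + 2*x.
∫_{-1}^{1} of each monomial x^k gives [2/(k+1) if k even, 0 if k odd]. Integrating term-by-term (or equivalently evaluating the antiderivative F(x) = x^5/5 - x^4/2 - x^3/3 + x^2 at the endpoints):
  F(1) − F(−1) = 11/30 − (19/30) = -4/15.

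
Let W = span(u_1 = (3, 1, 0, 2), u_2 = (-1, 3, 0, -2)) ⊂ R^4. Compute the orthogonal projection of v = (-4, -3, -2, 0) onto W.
proj_W(v) = (-28/9, -31/9, 0, -10/9)

Set up U = [u_1 | ... | u_2] ∈ R^(4×2). The projector onto W = col(U) is P = U (U^T U)^(-1) U^T.
Compute U^T U =
  [14, -4]
  [-4, 14],
and U^T v = (-15, -5).
Solve U^T U · c = U^T v for the coefficients: c = (-23/18, -13/18). The projection is proj_W(v) = U c.
Check: (v - proj_W(v)) · u_1 = 0  (should be 0).
Check: (v - proj_W(v)) · u_2 = 0  (should be 0).
Result: proj_W(v) = (-28/9, -31/9, 0, -10/9).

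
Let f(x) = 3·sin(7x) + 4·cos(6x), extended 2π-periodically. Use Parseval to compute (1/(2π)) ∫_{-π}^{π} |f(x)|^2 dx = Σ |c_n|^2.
Σ |c_n|^2 = 25/2

Expand |f|^2 and use orthogonality of {sin(nx), cos(mx)} on [-π, π]:
  ∫_{-π}^{π} sin(nx)^2 dx = π, ∫ cos(mx)^2 dx = π, and cross terms integrate to 0.
So ∫_{-π}^{π} f(x)^2 dx = 3^2 · π + 4^2 · π = (9 + 16)π.
Divide by 2π: (9 + 16)/2 = 25/2.
By Parseval, this equals Σ |c_n|^2.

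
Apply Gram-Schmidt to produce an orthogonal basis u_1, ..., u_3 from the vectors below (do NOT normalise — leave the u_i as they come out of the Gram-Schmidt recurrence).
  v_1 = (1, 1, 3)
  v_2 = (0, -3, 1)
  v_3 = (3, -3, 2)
Orthogonal basis:
  u_1 = (1, 1, 3)
  u_2 = (0, -3, 1)
  u_3 = (27/11, -27/110, -81/110)

Apply the Gram-Schmidt recurrence
  u_1 = v_1
  u_i = v_i − Σ_{j<i} ((v_i · u_j) / (u_j · u_j)) · u_j.

Step by step this gives:
  u_1 = (1, 1, 3)
  u_2 = (0, -3, 1)
  u_3 = (27/11, -27/110, -81/110)

Orthogonality check:
  u_2 · u_1 = 0 (should be 0)
  u_3 · u_1 = 0 (should be 0)
  u_3 · u_2 = 0 (should be 0)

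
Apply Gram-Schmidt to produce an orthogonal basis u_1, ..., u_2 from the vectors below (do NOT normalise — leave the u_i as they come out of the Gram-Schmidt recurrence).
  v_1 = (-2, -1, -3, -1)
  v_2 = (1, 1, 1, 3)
Orthogonal basis:
  u_1 = (-2, -1, -3, -1)
  u_2 = (-1/5, 2/5, -4/5, 12/5)

Apply the Gram-Schmidt recurrence
  u_1 = v_1
  u_i = v_i − Σ_{j<i} ((v_i · u_j) / (u_j · u_j)) · u_j.

Step by step this gives:
  u_1 = (-2, -1, -3, -1)
  u_2 = (-1/5, 2/5, -4/5, 12/5)

Orthogonality check:
  u_2 · u_1 = 0 (should be 0)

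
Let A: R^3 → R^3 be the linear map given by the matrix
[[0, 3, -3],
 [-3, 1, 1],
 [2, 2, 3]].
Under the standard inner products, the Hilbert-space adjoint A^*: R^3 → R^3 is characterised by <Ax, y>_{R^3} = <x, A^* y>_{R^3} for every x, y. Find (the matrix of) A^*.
A^* = A^T =
[[0, -3, 2],
 [3, 1, 2],
 [-3, 1, 3]]

For real matrices with standard dot products, the defining identity <Ax, y> = <x, A^* y> gives (Ax)^T y = x^T (A^*) y, i.e. x^T A^T y = x^T (A^*) y. Since this holds for all x, y, we must have A^* = A^T. Therefore
A^* =
[[0, -3, 2],
 [3, 1, 2],
 [-3, 1, 3]].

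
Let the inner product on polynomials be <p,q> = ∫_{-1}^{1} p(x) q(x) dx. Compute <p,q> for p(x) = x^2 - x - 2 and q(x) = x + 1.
<p,q> = -4

Expand the product: p(x)·q(x) = x^3 - 3*x - 2.
∫_{-1}^{1} of each monomial x^k gives [2/(k+1) if k even, 0 if k odd]. Integrating term-by-term (or equivalently evaluating the antiderivative F(x) = x^4/4 - 3*x^2/2 - 2*x at the endpoints):
  F(1) − F(−1) = -13/4 − (3/4) = -4.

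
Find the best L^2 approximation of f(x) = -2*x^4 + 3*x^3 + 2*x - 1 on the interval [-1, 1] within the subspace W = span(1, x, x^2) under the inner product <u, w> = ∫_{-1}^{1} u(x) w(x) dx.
g(x) = -12*x^2/7 + 19*x/5 - 29/35

The best approximation g ∈ W is the orthogonal projection of f onto W. Writing g = a_0 + a_1 x + a_2 x^2, the coefficients solve the normal equations G · a = b where
  G_{ij} = <φ_i, φ_j> and b_i = <f, φ_i>, with φ_0 = 1, φ_1 = x, φ_2 = x^2.
G =
  [2, 0, 2/3]
  [0, 2/3, 0]
  [2/3, 0, 2/5],
b = (-14/5, 38/15, -26/21).
Solving gives a_0 = -29/35, a_1 = 19/5, a_2 = -12/7, so
  g(x) = -12*x^2/7 + 19*x/5 - 29/35.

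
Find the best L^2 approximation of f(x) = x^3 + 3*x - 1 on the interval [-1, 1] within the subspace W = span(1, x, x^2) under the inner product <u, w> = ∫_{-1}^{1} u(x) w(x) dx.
g(x) = 18*x/5 - 1

The best approximation g ∈ W is the orthogonal projection of f onto W. Writing g = a_0 + a_1 x + a_2 x^2, the coefficients solve the normal equations G · a = b where
  G_{ij} = <φ_i, φ_j> and b_i = <f, φ_i>, with φ_0 = 1, φ_1 = x, φ_2 = x^2.
G =
  [2, 0, 2/3]
  [0, 2/3, 0]
  [2/3, 0, 2/5],
b = (-2, 12/5, -2/3).
Solving gives a_0 = -1, a_1 = 18/5, a_2 = 0, so
  g(x) = 18*x/5 - 1.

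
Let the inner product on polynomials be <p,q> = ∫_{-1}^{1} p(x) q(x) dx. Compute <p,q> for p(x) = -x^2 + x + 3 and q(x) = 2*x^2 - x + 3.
<p,q> = 278/15

Expand the product: p(x)·q(x) = -2*x^4 + 3*x^3 + 2*x^2 + 9.
∫_{-1}^{1} of each monomial x^k gives [2/(k+1) if k even, 0 if k odd]. Integrating term-by-term (or equivalently evaluating the antiderivative F(x) = -2*x^5/5 + 3*x^4/4 + 2*x^3/3 + 9*x at the endpoints):
  F(1) − F(−1) = 601/60 − (-511/60) = 278/15.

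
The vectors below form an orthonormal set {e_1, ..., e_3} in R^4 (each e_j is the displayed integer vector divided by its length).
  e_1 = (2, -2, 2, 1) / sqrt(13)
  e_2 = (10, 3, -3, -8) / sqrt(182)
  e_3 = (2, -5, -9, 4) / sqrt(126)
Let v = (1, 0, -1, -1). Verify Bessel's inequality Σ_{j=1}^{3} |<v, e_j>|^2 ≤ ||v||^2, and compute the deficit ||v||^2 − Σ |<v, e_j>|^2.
Σ |<v, e_j>|^2 = 26/9; ||v||^2 = 3; deficit = 1/9

Write each e_j = u_j / sqrt(<u_j, u_j>) where u_j is the displayed integer vector. Then <v, e_j> = <v, u_j> / sqrt(<u_j, u_j>), so |<v, e_j>|^2 = <v, u_j>^2 / <u_j, u_j>.
Coefficients: <v, e_1> = -1/sqrt(13), <v, e_2> = 21/sqrt(182), <v, e_3> = 7/sqrt(126).
Square and sum: Σ |<v, e_j>|^2 = 26/9.
Compute ||v||^2 = v·v = 3.
Deficit = 3 − 26/9 = 1/9 ≥ 0, confirming Bessel's inequality. (The deficit equals ||v − Σ <v,e_j> e_j||^2, the squared distance from v to span{e_j}.)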